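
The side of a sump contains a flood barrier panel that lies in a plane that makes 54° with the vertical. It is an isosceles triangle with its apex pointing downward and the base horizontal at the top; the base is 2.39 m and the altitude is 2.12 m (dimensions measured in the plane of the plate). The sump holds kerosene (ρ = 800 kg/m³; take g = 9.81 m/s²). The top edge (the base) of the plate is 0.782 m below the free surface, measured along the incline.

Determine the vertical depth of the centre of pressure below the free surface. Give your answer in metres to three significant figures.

γ = ρg = 800 × 9.81 / 1000 = 7.848 kN/m³.
The plate makes 54° with the vertical, i.e. θ = 90° − 54° = 36° to the horizontal. Measuring y along the incline from the free-surface line, vertical depth h = y·sinθ with sinθ = 0.587785.
With the apex down, the centroid sits h/3 = 2.12/3 = 0.706667 m below the base (the top edge), so y_c = 0.782 + 0.706667 = 1.48867 m and h_c = 1.48867 × 0.587785 = 0.875018 m.
A = ½ × 2.39 × 2.12 = 2.5334 m².
Resultant F = γ·h_c·A = 7.848 × 0.875018 × 2.5334 = 17.3972 kN.
I_c = b·h³/36 = 2.39 × 2.12³/36 = 0.632562 m⁴.
Centre of pressure: y_p = y_c + I_c/(y_c·A) = 1.48867 + 0.632562/(1.48867 × 2.5334) = 1.48867 + 0.167726 = 1.6564 m along the plane.
Vertically, h_p = y_p·sinθ = 1.6564 × 0.587785 = 0.973607 m.

h_p = 0.974 m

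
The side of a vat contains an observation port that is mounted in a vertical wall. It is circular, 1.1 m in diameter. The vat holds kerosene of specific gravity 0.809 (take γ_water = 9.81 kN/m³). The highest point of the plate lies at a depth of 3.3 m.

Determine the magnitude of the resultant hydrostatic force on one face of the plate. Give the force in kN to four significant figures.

F ≈ 29.04 kN

γ = 0.809 × 9.81 = 7.93629 kN/m³.
The centroid is at the centre, 0.55 m below the top of the plate, so the centroid depth is h_c = 3.3 + 0.55 = 3.85 m.
A = π(0.55)² = 0.950332 m².
Resultant F = γ·h_c·A = 7.93629 × 3.85 × 0.950332 = 29.0371 kN.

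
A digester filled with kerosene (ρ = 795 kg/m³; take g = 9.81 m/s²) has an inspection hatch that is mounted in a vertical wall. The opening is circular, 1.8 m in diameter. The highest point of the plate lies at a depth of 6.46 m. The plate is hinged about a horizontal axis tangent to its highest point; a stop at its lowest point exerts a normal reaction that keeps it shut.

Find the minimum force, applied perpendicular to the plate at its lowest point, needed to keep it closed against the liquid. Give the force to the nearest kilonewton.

P ≈ 75 kN

γ = ρg = 795 × 9.81 / 1000 = 7.79895 kN/m³.
The centroid is at the centre, 0.9 m below the top of the plate, so the centroid depth is h_c = 6.46 + 0.9 = 7.36 m.
A = π(0.9)² = 2.54469 m².
Resultant F = γ·h_c·A = 7.79895 × 7.36 × 2.54469 = 146.066 kN.
I_c = πr⁴/4 = π × 0.9⁴/4 = 0.5153 m⁴.
Centre of pressure: y_p = y_c + I_c/(y_c·A) = 7.36 + 0.5153/(7.36 × 2.54469) = 7.36 + 0.0275136 = 7.38751 m along the plane.
The resultant acts 0.9 + 0.0275136 = 0.927514 m (along the plate) below the hinge at the top edge, so the moment about the hinge is M = F × 0.927514 = 146.066 × 0.927514 = 135.478 kN·m.
A normal force at the bottom, 1.8 m from the hinge, must supply this moment: P = 135.478/1.8 = 75.2656 kN.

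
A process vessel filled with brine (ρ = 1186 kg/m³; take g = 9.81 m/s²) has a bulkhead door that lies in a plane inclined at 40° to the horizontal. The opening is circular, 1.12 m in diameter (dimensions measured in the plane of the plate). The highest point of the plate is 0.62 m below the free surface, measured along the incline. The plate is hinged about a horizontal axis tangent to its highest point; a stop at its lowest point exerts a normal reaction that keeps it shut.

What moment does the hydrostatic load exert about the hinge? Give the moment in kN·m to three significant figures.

γ = ρg = 1186 × 9.81 / 1000 = 11.63466 kN/m³.
Let θ = 40° be the plate's angle to the horizontal; measure y along the incline from where the plane meets the free surface. Vertical depth h = y·sinθ with sinθ = 0.642788.
The centroid is at the centre, 0.56 m below the top of the plate, so y_c = 0.62 + 0.56 = 1.18 m and h_c = 1.18 × 0.642788 = 0.75849 m.
A = π(0.56)² = 0.985203 m².
Resultant F = γ·h_c·A = 11.63466 × 0.75849 × 0.985203 = 8.69419 kN.
I_c = πr⁴/4 = π × 0.56⁴/4 = 0.07724 m⁴.
Centre of pressure: y_p = y_c + I_c/(y_c·A) = 1.18 + 0.07724/(1.18 × 0.985203) = 1.18 + 0.0664408 = 1.24644 m along the plane.
The resultant acts 0.56 + 0.0664408 = 0.626441 m (along the plate) below the hinge at the top edge, so the moment about the hinge is M = F × 0.626441 = 8.69419 × 0.626441 = 5.4464 kN·m.

M ≈ 5.45 kN·m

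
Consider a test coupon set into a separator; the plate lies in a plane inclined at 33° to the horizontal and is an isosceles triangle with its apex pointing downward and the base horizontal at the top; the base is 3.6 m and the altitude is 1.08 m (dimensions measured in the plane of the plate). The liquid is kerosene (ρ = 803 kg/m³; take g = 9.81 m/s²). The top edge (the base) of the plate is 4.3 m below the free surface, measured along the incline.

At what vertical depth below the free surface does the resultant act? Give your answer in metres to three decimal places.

h_p = 2.546 m

γ = ρg = 803 × 9.81 / 1000 = 7.87743 kN/m³.
Let θ = 33° be the plate's angle to the horizontal; measure y along the incline from where the plane meets the free surface. Vertical depth h = y·sinθ with sinθ = 0.544639.
With the apex down, the centroid sits h/3 = 1.08/3 = 0.36 m below the base (the top edge), so y_c = 4.3 + 0.36 = 4.66 m and h_c = 4.66 × 0.544639 = 2.53802 m.
A = ½ × 3.6 × 1.08 = 1.944 m².
Resultant F = γ·h_c·A = 7.87743 × 2.53802 × 1.944 = 38.8665 kN.
I_c = b·h³/36 = 3.6 × 1.08³/36 = 0.125971 m⁴.
Centre of pressure: y_p = y_c + I_c/(y_c·A) = 4.66 + 0.125971/(4.66 × 1.944) = 4.66 + 0.0139056 = 4.67391 m along the plane.
Vertically, h_p = y_p·sinθ = 4.67391 × 0.544639 = 2.54559 m.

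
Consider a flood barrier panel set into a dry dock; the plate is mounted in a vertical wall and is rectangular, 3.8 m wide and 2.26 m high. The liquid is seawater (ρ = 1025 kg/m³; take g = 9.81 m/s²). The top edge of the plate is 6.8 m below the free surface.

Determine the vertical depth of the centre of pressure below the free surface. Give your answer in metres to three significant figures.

h_p = 7.98 m

γ = ρg = 1025 × 9.81 / 1000 = 10.05525 kN/m³.
The centroid lies 2.26/2 = 1.13 m below the top edge, so the centroid depth is h_c = 6.8 + 1.13 = 7.93 m.
A = 3.8 × 2.26 = 8.588 m².
Resultant F = γ·h_c·A = 10.05525 × 7.93 × 8.588 = 684.791 kN.
I_c = b·h³/12 = 3.8 × 2.26³/12 = 3.65534 m⁴.
Centre of pressure: y_p = y_c + I_c/(y_c·A) = 7.93 + 3.65534/(7.93 × 8.588) = 7.93 + 0.0536738 = 7.98367 m along the plane.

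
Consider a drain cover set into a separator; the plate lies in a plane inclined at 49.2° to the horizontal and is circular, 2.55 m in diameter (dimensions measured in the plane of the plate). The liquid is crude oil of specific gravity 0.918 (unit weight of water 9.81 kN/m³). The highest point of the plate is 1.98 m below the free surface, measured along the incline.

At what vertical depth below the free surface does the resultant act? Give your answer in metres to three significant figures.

γ = 0.918 × 9.81 = 9.00558 kN/m³.
Let θ = 49.2° be the plate's angle to the horizontal; measure y along the incline from where the plane meets the free surface. Vertical depth h = y·sinθ with sinθ = 0.756995.
The centroid is at the centre, 1.275 m below the top of the plate, so y_c = 1.98 + 1.275 = 3.255 m and h_c = 3.255 × 0.756995 = 2.46402 m.
A = π(1.275)² = 5.10705 m².
Resultant F = γ·h_c·A = 9.00558 × 2.46402 × 5.10705 = 113.325 kN.
I_c = πr⁴/4 = π × 1.275⁴/4 = 2.07554 m⁴.
Centre of pressure: y_p = y_c + I_c/(y_c·A) = 3.255 + 2.07554/(3.255 × 5.10705) = 3.255 + 0.124856 = 3.37986 m along the plane.
Vertically, h_p = y_p·sinθ = 3.37986 × 0.756995 = 2.55854 m.

h_p = 2.56 m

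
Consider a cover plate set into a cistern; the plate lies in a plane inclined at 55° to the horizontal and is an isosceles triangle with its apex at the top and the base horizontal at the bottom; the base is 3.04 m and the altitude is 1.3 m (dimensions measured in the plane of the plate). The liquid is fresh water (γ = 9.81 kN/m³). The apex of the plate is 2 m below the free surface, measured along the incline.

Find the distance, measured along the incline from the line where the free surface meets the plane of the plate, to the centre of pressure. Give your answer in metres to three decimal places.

γ = 9.81 kN/m³.
Let θ = 55° be the plate's angle to the horizontal; measure y along the incline from where the plane meets the free surface. Vertical depth h = y·sinθ with sinθ = 0.819152.
With the apex up, the centroid sits 2h/3 = 2 × 1.3/3 = 0.866667 m below the apex, so y_c = 2 + 0.866667 = 2.86667 m and h_c = 2.86667 × 0.819152 = 2.34824 m.
A = ½ × 3.04 × 1.3 = 1.976 m².
Resultant F = γ·h_c·A = 9.81 × 2.34824 × 1.976 = 45.5196 kN.
I_c = b·h³/36 = 3.04 × 1.3³/36 = 0.185524 m⁴.
Centre of pressure: y_p = y_c + I_c/(y_c·A) = 2.86667 + 0.185524/(2.86667 × 1.976) = 2.86667 + 0.0327518 = 2.89942 m along the plane.

y_p = 2.899 m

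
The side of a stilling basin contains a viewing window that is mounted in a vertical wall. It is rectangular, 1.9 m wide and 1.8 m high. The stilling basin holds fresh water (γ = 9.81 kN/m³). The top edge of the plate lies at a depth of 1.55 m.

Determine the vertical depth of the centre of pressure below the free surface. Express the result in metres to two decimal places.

h_p = 2.56 m

γ = 9.81 kN/m³.
The centroid lies 1.8/2 = 0.9 m below the top edge, so the centroid depth is h_c = 1.55 + 0.9 = 2.45 m.
A = 1.9 × 1.8 = 3.42 m².
Resultant F = γ·h_c·A = 9.81 × 2.45 × 3.42 = 82.198 kN.
I_c = b·h³/12 = 1.9 × 1.8³/12 = 0.9234 m⁴.
Centre of pressure: y_p = y_c + I_c/(y_c·A) = 2.45 + 0.9234/(2.45 × 3.42) = 2.45 + 0.110204 = 2.5602 m along the plane.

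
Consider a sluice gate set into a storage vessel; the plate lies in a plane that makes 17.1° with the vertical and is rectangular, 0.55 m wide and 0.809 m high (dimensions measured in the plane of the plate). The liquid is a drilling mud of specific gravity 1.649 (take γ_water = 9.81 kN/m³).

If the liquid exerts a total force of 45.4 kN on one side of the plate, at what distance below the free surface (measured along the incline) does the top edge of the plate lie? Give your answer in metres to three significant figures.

y_top ≈ 6.19 m

γ = 1.649 × 9.81 = 16.17669 kN/m³.
A = 0.55 × 0.809 = 0.44495 m².
From F = γ·h_c·A, the centroid depth is h_c = 45.4/(16.17669 × 0.44495) = 6.30747 m.
The plate makes 17.1° with the vertical, i.e. θ = 90° − 17.1° = 72.9° to the horizontal. Measuring y along the incline from the free-surface line, vertical depth h = y·sinθ with sinθ = 0.955793.
Along the incline, y_c = h_c/sinθ = 6.30747/0.955793 = 6.5992 m.
The centroid lies 0.809/2 = 0.4045 m below the top edge, so the top edge sits at y_top = 6.5992 − 0.4045 = 6.1947 m along the incline.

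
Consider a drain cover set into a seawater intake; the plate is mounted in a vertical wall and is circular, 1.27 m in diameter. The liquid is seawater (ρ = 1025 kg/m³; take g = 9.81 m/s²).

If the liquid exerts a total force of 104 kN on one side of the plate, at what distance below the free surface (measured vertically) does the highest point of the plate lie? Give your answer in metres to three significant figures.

d_top ≈ 7.53 m

γ = ρg = 1025 × 9.81 / 1000 = 10.05525 kN/m³.
A = π(0.635)² = 1.26677 m².
From F = γ·h_c·A, the centroid depth is h_c = 104/(10.05525 × 1.26677) = 8.16475 m.
The centroid is at the centre, 0.635 m below the top of the plate, so the highest point sits at h_top = 8.16475 − 0.635 = 7.52975 m below the surface.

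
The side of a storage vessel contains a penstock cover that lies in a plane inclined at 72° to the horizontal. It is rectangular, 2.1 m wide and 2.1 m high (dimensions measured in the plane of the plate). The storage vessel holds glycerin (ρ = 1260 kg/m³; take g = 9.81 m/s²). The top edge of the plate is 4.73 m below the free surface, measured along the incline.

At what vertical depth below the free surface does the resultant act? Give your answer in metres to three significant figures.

γ = ρg = 1260 × 9.81 / 1000 = 12.3606 kN/m³.
Let θ = 72° be the plate's angle to the horizontal; measure y along the incline from where the plane meets the free surface. Vertical depth h = y·sinθ with sinθ = 0.951057.
The centroid lies 2.1/2 = 1.05 m below the top edge, so y_c = 4.73 + 1.05 = 5.78 m and h_c = 5.78 × 0.951057 = 5.49711 m.
A = 2.1 × 2.1 = 4.41 m².
Resultant F = γ·h_c·A = 12.3606 × 5.49711 × 4.41 = 299.649 kN.
I_c = b·h³/12 = 2.1 × 2.1³/12 = 1.62068 m⁴.
Centre of pressure: y_p = y_c + I_c/(y_c·A) = 5.78 + 1.62068/(5.78 × 4.41) = 5.78 + 0.0635815 = 5.84358 m along the plane.
Vertically, h_p = y_p·sinθ = 5.84358 × 0.951057 = 5.55758 m.

h_p = 5.56 m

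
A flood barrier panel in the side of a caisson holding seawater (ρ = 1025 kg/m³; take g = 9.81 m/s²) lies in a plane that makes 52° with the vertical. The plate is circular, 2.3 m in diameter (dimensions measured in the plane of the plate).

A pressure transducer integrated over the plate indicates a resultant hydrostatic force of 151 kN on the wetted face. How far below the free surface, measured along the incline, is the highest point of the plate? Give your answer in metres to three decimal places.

γ = ρg = 1025 × 9.81 / 1000 = 10.05525 kN/m³.
A = π(1.15)² = 4.15476 m².
From F = γ·h_c·A, the centroid depth is h_c = 151/(10.05525 × 4.15476) = 3.61442 m.
The plate makes 52° with the vertical, i.e. θ = 90° − 52° = 38° to the horizontal. Measuring y along the incline from the free-surface line, vertical depth h = y·sinθ with sinθ = 0.615661.
Along the incline, y_c = h_c/sinθ = 3.61442/0.615661 = 5.8708 m.
The centroid is at the centre, 1.15 m below the top of the plate, so the highest point sits at y_top = 5.8708 − 1.15 = 4.7208 m along the incline.

y_top ≈ 4.721 m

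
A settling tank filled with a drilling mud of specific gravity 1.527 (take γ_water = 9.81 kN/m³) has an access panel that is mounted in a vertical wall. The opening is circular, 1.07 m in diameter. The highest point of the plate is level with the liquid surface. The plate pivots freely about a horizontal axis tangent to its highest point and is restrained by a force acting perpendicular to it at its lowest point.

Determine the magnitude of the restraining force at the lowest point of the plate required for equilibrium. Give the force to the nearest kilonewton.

γ = 1.527 × 9.81 = 14.97987 kN/m³.
The centroid is at the centre, 0.535 m below the top of the plate, so the centroid depth is h_c = 0.535 m.
A = π(0.535)² = 0.899202 m².
Resultant F = γ·h_c·A = 14.97987 × 0.535 × 0.899202 = 7.20641 kN.
I_c = πr⁴/4 = π × 0.535⁴/4 = 0.0643435 m⁴.
Centre of pressure: y_p = y_c + I_c/(y_c·A) = 0.535 + 0.0643435/(0.535 × 0.899202) = 0.535 + 0.13375 = 0.66875 m along the plane.
The resultant acts 0.535 + 0.13375 = 0.66875 m (along the plate) below the hinge at the top edge, so the moment about the hinge is M = F × 0.66875 = 7.20641 × 0.66875 = 4.81929 kN·m.
A normal force at the bottom, 1.07 m from the hinge, must supply this moment: P = 4.81929/1.07 = 4.50401 kN.

P ≈ 5 kN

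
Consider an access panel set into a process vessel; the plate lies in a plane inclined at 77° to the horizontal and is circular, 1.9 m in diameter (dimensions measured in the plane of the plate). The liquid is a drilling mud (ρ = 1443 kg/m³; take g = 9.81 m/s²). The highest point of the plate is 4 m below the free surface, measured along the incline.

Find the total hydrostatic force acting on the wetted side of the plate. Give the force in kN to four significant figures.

γ = ρg = 1443 × 9.81 / 1000 = 14.15583 kN/m³.
Let θ = 77° be the plate's angle to the horizontal; measure y along the incline from where the plane meets the free surface. Vertical depth h = y·sinθ with sinθ = 0.974370.
The centroid is at the centre, 0.95 m below the top of the plate, so y_c = 4 + 0.95 = 4.95 m and h_c = 4.95 × 0.974370 = 4.82313 m.
A = π(0.95)² = 2.83529 m².
Resultant F = γ·h_c·A = 14.15583 × 4.82313 × 2.83529 = 193.581 kN.

F ≈ 193.6 kN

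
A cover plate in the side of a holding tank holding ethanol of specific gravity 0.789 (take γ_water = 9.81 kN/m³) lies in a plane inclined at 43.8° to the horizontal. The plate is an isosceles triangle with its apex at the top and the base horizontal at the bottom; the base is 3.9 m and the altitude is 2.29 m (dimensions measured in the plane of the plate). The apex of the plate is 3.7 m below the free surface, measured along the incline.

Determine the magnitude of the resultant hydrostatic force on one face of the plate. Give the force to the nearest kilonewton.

F ≈ 125 kN

γ = 0.789 × 9.81 = 7.74009 kN/m³.
Let θ = 43.8° be the plate's angle to the horizontal; measure y along the incline from where the plane meets the free surface. Vertical depth h = y·sinθ with sinθ = 0.692143.
With the apex up, the centroid sits 2h/3 = 2 × 2.29/3 = 1.52667 m below the apex, so y_c = 3.7 + 1.52667 = 5.22667 m and h_c = 5.22667 × 0.692143 = 3.6176 m.
A = ½ × 3.9 × 2.29 = 4.4655 m².
Resultant F = γ·h_c·A = 7.74009 × 3.6176 × 4.4655 = 125.036 kN.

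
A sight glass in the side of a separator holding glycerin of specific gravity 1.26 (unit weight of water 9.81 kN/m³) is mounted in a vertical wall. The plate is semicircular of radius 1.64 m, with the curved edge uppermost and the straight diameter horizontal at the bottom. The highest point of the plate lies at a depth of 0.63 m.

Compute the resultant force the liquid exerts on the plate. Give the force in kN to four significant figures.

γ = 1.26 × 9.81 = 12.3606 kN/m³.
The centroid lies 4r/(3π) = 0.696038 m above the diameter, so r − 4r/(3π) = 1.64 − 0.696038 = 0.943962 m below the topmost point, so the centroid depth is h_c = 0.63 + 0.943962 = 1.57396 m.
A = πr²/2 = π × 1.64²/2 = 4.22481 m².
Resultant F = γ·h_c·A = 12.3606 × 1.57396 × 4.22481 = 82.1941 kN.

F ≈ 82.19 kN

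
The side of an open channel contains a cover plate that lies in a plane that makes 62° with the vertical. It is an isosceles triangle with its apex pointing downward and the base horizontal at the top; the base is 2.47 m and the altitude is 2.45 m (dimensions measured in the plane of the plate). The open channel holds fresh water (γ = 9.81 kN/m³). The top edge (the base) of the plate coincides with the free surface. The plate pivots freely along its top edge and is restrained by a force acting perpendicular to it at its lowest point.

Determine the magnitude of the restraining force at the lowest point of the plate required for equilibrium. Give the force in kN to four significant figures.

γ = 9.81 kN/m³.
The plate makes 62° with the vertical, i.e. θ = 90° − 62° = 28° to the horizontal. Measuring y along the incline from the free-surface line, vertical depth h = y·sinθ with sinθ = 0.469472.
With the apex down, the centroid sits h/3 = 2.45/3 = 0.816667 m below the base (the top edge), so y_c = 0.816667 m and h_c = 0.816667 × 0.469472 = 0.383402 m.
A = ½ × 2.47 × 2.45 = 3.02575 m².
Resultant F = γ·h_c·A = 9.81 × 0.383402 × 3.02575 = 11.3804 kN.
I_c = b·h³/36 = 2.47 × 2.45³/36 = 1.009 m⁴.
Centre of pressure: y_p = y_c + I_c/(y_c·A) = 0.816667 + 1.009/(0.816667 × 3.02575) = 0.816667 + 0.408332 = 1.225 m along the plane.
The resultant acts 0.816667 + 0.408332 = 1.225 m (along the plate) below the hinge at the top edge, so the moment about the hinge is M = F × 1.225 = 11.3804 × 1.225 = 13.941 kN·m.
A normal force at the bottom, 2.45 m from the hinge, must supply this moment: P = 13.941/2.45 = 5.6902 kN.

P ≈ 5.690 kN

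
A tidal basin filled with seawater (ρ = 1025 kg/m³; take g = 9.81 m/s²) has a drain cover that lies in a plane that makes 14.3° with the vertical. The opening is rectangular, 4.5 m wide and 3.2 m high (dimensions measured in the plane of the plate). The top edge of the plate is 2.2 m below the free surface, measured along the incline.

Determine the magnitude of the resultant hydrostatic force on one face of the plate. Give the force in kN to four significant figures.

F ≈ 533.2 kN

γ = ρg = 1025 × 9.81 / 1000 = 10.05525 kN/m³.
The plate makes 14.3° with the vertical, i.e. θ = 90° − 14.3° = 75.7° to the horizontal. Measuring y along the incline from the free-surface line, vertical depth h = y·sinθ with sinθ = 0.969016.
The centroid lies 3.2/2 = 1.6 m below the top edge, so y_c = 2.2 + 1.6 = 3.8 m and h_c = 3.8 × 0.969016 = 3.68226 m.
A = 4.5 × 3.2 = 14.4 m².
Resultant F = γ·h_c·A = 10.05525 × 3.68226 × 14.4 = 533.175 kN.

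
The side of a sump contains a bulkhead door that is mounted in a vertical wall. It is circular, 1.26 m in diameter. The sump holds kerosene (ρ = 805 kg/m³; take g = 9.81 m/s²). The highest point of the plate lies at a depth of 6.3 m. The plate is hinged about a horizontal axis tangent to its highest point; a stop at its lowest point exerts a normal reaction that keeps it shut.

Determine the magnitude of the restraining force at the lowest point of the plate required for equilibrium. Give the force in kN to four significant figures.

γ = ρg = 805 × 9.81 / 1000 = 7.89705 kN/m³.
The centroid is at the centre, 0.63 m below the top of the plate, so the centroid depth is h_c = 6.3 + 0.63 = 6.93 m.
A = π(0.63)² = 1.2469 m².
Resultant F = γ·h_c·A = 7.89705 × 6.93 × 1.2469 = 68.2385 kN.
I_c = πr⁴/4 = π × 0.63⁴/4 = 0.123723 m⁴.
Centre of pressure: y_p = y_c + I_c/(y_c·A) = 6.93 + 0.123723/(6.93 × 1.2469) = 6.93 + 0.0143181 = 6.94432 m along the plane.
The resultant acts 0.63 + 0.0143181 = 0.644318 m (along the plate) below the hinge at the top edge, so the moment about the hinge is M = F × 0.644318 = 68.2385 × 0.644318 = 43.9673 kN·m.
A normal force at the bottom, 1.26 m from the hinge, must supply this moment: P = 43.9673/1.26 = 34.8947 kN.

P ≈ 34.89 kN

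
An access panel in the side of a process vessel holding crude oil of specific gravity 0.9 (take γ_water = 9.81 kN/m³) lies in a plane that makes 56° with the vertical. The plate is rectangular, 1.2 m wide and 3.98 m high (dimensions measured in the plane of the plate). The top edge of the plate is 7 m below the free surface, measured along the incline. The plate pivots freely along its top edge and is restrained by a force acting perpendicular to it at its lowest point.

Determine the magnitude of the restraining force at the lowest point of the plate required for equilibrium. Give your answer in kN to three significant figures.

γ = 0.9 × 9.81 = 8.829 kN/m³.
The plate makes 56° with the vertical, i.e. θ = 90° − 56° = 34° to the horizontal. Measuring y along the incline from the free-surface line, vertical depth h = y·sinθ with sinθ = 0.559193.
The centroid lies 3.98/2 = 1.99 m below the top edge, so y_c = 7 + 1.99 = 8.99 m and h_c = 8.99 × 0.559193 = 5.02715 m.
A = 1.2 × 3.98 = 4.776 m².
Resultant F = γ·h_c·A = 8.829 × 5.02715 × 4.776 = 211.981 kN.
I_c = b·h³/12 = 1.2 × 3.98³/12 = 6.30448 m⁴.
Centre of pressure: y_p = y_c + I_c/(y_c·A) = 8.99 + 6.30448/(8.99 × 4.776) = 8.99 + 0.146834 = 9.13683 m along the plane.
The resultant acts 1.99 + 0.146834 = 2.13683 m (along the plate) below the hinge at the top edge, so the moment about the hinge is M = F × 2.13683 = 211.981 × 2.13683 = 452.967 kN·m.
A normal force at the bottom, 3.98 m from the hinge, must supply this moment: P = 452.967/3.98 = 113.811 kN.

P ≈ 114 kN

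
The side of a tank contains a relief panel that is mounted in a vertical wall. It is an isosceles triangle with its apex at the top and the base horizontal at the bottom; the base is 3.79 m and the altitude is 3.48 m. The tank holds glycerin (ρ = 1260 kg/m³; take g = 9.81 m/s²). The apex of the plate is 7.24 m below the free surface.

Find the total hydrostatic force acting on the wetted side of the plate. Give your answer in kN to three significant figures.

γ = ρg = 1260 × 9.81 / 1000 = 12.3606 kN/m³.
With the apex up, the centroid sits 2h/3 = 2 × 3.48/3 = 2.32 m below the apex, so the centroid depth is h_c = 7.24 + 2.32 = 9.56 m.
A = ½ × 3.79 × 3.48 = 6.5946 m².
Resultant F = γ·h_c·A = 12.3606 × 9.56 × 6.5946 = 779.266 kN.

F ≈ 779 kN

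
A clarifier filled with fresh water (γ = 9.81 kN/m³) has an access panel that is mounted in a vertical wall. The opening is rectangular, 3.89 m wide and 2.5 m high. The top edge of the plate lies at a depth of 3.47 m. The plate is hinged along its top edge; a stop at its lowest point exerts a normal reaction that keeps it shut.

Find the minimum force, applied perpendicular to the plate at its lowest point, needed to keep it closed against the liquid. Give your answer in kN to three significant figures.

P ≈ 245 kN

γ = 9.81 kN/m³.
The centroid lies 2.5/2 = 1.25 m below the top edge, so the centroid depth is h_c = 3.47 + 1.25 = 4.72 m.
A = 3.89 × 2.5 = 9.725 m².
Resultant F = γ·h_c·A = 9.81 × 4.72 × 9.725 = 450.299 kN.
I_c = b·h³/12 = 3.89 × 2.5³/12 = 5.0651 m⁴.
Centre of pressure: y_p = y_c + I_c/(y_c·A) = 4.72 + 5.0651/(4.72 × 9.725) = 4.72 + 0.110346 = 4.83035 m along the plane.
The resultant acts 1.25 + 0.110346 = 1.36035 m (along the plate) below the hinge at the top edge, so the moment about the hinge is M = F × 1.36035 = 450.299 × 1.36035 = 612.564 kN·m.
A normal force at the bottom, 2.5 m from the hinge, must supply this moment: P = 612.564/2.5 = 245.026 kN.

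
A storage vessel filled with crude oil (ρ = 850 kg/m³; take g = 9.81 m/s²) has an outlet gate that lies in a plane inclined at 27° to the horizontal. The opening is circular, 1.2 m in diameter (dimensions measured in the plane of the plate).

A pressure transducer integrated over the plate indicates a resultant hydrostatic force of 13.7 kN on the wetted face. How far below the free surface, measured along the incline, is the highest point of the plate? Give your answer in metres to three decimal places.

y_top ≈ 2.600 m

γ = ρg = 850 × 9.81 / 1000 = 8.3385 kN/m³.
A = π(0.6)² = 1.13097 m².
From F = γ·h_c·A, the centroid depth is h_c = 13.7/(8.3385 × 1.13097) = 1.45272 m.
Let θ = 27° be the plate's angle to the horizontal; measure y along the incline from where the plane meets the free surface. Vertical depth h = y·sinθ with sinθ = 0.453990.
Along the incline, y_c = h_c/sinθ = 1.45272/0.453990 = 3.19989 m.
The centroid is at the centre, 0.6 m below the top of the plate, so the highest point sits at y_top = 3.19989 − 0.6 = 2.59989 m along the incline.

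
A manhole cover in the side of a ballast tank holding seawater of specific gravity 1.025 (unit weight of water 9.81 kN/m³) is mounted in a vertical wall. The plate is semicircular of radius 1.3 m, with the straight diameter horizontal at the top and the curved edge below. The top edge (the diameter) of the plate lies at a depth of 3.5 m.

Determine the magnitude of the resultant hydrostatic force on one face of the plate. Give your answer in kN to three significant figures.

F ≈ 108 kN

γ = 1.025 × 9.81 = 10.05525 kN/m³.
The centroid of a semicircle lies 4r/(3π) = 0.551737 m from the diameter, here below the top edge, so the centroid depth is h_c = 3.5 + 0.551737 = 4.05174 m.
A = πr²/2 = π × 1.3²/2 = 2.65465 m².
Resultant F = γ·h_c·A = 10.05525 × 4.05174 × 2.65465 = 108.154 kN.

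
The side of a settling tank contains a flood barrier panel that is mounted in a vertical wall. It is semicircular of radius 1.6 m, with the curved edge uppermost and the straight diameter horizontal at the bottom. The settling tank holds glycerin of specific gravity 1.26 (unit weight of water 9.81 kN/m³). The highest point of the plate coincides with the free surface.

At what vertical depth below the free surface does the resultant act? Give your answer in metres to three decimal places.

γ = 1.26 × 9.81 = 12.3606 kN/m³.
The centroid lies 4r/(3π) = 0.679061 m above the diameter, so r − 4r/(3π) = 1.6 − 0.679061 = 0.920939 m below the topmost point, so the centroid depth is h_c = 0.920939 m.
A = πr²/2 = π × 1.6²/2 = 4.02124 m².
Resultant F = γ·h_c·A = 12.3606 × 0.920939 × 4.02124 = 45.7752 kN.
I_c = (π/8 − 8/(9π))·r⁴ = 0.109757 × 1.6⁴ = 0.719303 m⁴.
Centre of pressure: y_p = y_c + I_c/(y_c·A) = 0.920939 + 0.719303/(0.920939 × 4.02124) = 0.920939 + 0.194232 = 1.11517 m along the plane.

h_p = 1.115 m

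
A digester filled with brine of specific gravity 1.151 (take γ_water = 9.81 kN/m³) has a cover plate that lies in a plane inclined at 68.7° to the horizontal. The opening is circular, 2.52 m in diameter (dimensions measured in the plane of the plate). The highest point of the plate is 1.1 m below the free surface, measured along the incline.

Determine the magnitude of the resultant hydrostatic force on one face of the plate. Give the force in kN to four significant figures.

γ = 1.151 × 9.81 = 11.29131 kN/m³.
Let θ = 68.7° be the plate's angle to the horizontal; measure y along the incline from where the plane meets the free surface. Vertical depth h = y·sinθ with sinθ = 0.931691.
The centroid is at the centre, 1.26 m below the top of the plate, so y_c = 1.1 + 1.26 = 2.36 m and h_c = 2.36 × 0.931691 = 2.19879 m.
A = π(1.26)² = 4.98759 m².
Resultant F = γ·h_c·A = 11.29131 × 2.19879 × 4.98759 = 123.828 kN.

F ≈ 123.8 kN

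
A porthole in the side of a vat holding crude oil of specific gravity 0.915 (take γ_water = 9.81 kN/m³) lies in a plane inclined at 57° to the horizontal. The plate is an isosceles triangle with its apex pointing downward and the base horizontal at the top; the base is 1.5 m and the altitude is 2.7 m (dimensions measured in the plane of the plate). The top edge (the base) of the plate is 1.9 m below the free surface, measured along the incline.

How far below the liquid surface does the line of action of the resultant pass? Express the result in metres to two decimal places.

h_p = 2.47 m

γ = 0.915 × 9.81 = 8.97615 kN/m³.
Let θ = 57° be the plate's angle to the horizontal; measure y along the incline from where the plane meets the free surface. Vertical depth h = y·sinθ with sinθ = 0.838671.
With the apex down, the centroid sits h/3 = 2.7/3 = 0.9 m below the base (the top edge), so y_c = 1.9 + 0.9 = 2.8 m and h_c = 2.8 × 0.838671 = 2.34828 m.
A = ½ × 1.5 × 2.7 = 2.025 m².
Resultant F = γ·h_c·A = 8.97615 × 2.34828 × 2.025 = 42.684 kN.
I_c = b·h³/36 = 1.5 × 2.7³/36 = 0.820125 m⁴.
Centre of pressure: y_p = y_c + I_c/(y_c·A) = 2.8 + 0.820125/(2.8 × 2.025) = 2.8 + 0.144643 = 2.94464 m along the plane.
Vertically, h_p = y_p·sinθ = 2.94464 × 0.838671 = 2.46958 m.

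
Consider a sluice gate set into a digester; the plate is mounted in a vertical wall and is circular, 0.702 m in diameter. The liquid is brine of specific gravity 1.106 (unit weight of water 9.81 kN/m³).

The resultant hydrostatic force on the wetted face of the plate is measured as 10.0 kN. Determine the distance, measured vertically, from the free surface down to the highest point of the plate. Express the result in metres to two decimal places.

d_top ≈ 2.03 m

γ = 1.106 × 9.81 = 10.84986 kN/m³.
A = π(0.351)² = 0.387047 m².
From F = γ·h_c·A, the centroid depth is h_c = 10.0/(10.84986 × 0.387047) = 2.38129 m.
The centroid is at the centre, 0.351 m below the top of the plate, so the highest point sits at h_top = 2.38129 − 0.351 = 2.03029 m below the surface.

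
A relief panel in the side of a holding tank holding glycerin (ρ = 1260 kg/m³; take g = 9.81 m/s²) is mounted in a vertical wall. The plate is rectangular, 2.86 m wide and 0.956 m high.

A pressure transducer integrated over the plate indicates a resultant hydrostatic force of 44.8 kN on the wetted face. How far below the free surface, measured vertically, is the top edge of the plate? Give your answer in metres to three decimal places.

γ = ρg = 1260 × 9.81 / 1000 = 12.3606 kN/m³.
A = 2.86 × 0.956 = 2.73416 m².
From F = γ·h_c·A, the centroid depth is h_c = 44.8/(12.3606 × 2.73416) = 1.32561 m.
The centroid lies 0.956/2 = 0.478 m below the top edge, so the top edge sits at h_top = 1.32561 − 0.478 = 0.84761 m below the surface.

d_top ≈ 0.848 m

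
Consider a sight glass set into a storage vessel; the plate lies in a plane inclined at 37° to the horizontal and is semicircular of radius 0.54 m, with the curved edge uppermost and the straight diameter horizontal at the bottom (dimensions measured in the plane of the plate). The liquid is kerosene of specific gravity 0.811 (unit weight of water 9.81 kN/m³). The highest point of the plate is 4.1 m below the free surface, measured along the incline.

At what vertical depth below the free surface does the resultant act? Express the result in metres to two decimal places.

h_p = 2.66 m

γ = 0.811 × 9.81 = 7.95591 kN/m³.
Let θ = 37° be the plate's angle to the horizontal; measure y along the incline from where the plane meets the free surface. Vertical depth h = y·sinθ with sinθ = 0.601815.
The centroid lies 4r/(3π) = 0.229183 m above the diameter, so r − 4r/(3π) = 0.54 − 0.229183 = 0.310817 m below the topmost point, so y_c = 4.1 + 0.310817 = 4.41082 m and h_c = 4.41082 × 0.601815 = 2.6545 m.
A = πr²/2 = π × 0.54²/2 = 0.458044 m².
Resultant F = γ·h_c·A = 7.95591 × 2.6545 × 0.458044 = 9.67341 kN.
I_c = (π/8 − 8/(9π))·r⁴ = 0.109757 × 0.54⁴ = 0.0093327 m⁴.
Centre of pressure: y_p = y_c + I_c/(y_c·A) = 4.41082 + 0.0093327/(4.41082 × 0.458044) = 4.41082 + 0.00461935 = 4.41544 m along the plane.
Vertically, h_p = y_p·sinθ = 4.41544 × 0.601815 = 2.65728 m.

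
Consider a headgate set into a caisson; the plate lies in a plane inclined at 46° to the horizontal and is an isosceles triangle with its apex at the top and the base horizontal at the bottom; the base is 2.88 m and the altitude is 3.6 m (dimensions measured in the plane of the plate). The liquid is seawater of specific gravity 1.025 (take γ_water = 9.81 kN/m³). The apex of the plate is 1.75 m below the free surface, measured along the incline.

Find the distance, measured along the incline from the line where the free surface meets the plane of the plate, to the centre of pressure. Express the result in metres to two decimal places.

γ = 1.025 × 9.81 = 10.05525 kN/m³.
Let θ = 46° be the plate's angle to the horizontal; measure y along the incline from where the plane meets the free surface. Vertical depth h = y·sinθ with sinθ = 0.719340.
With the apex up, the centroid sits 2h/3 = 2 × 3.6/3 = 2.4 m below the apex, so y_c = 1.75 + 2.4 = 4.15 m and h_c = 4.15 × 0.719340 = 2.98526 m.
A = ½ × 2.88 × 3.6 = 5.184 m².
Resultant F = γ·h_c·A = 10.05525 × 2.98526 × 5.184 = 155.611 kN.
I_c = b·h³/36 = 2.88 × 3.6³/36 = 3.73248 m⁴.
Centre of pressure: y_p = y_c + I_c/(y_c·A) = 4.15 + 3.73248/(4.15 × 5.184) = 4.15 + 0.173494 = 4.32349 m along the plane.

y_p = 4.32 m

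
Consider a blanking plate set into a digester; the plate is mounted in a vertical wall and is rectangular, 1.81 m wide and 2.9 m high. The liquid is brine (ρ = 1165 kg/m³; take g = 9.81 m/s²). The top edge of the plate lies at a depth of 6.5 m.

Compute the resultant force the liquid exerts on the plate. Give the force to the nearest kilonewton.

γ = ρg = 1165 × 9.81 / 1000 = 11.42865 kN/m³.
The centroid lies 2.9/2 = 1.45 m below the top edge, so the centroid depth is h_c = 6.5 + 1.45 = 7.95 m.
A = 1.81 × 2.9 = 5.249 m².
Resultant F = γ·h_c·A = 11.42865 × 7.95 × 5.249 = 476.912 kN.

F ≈ 477 kN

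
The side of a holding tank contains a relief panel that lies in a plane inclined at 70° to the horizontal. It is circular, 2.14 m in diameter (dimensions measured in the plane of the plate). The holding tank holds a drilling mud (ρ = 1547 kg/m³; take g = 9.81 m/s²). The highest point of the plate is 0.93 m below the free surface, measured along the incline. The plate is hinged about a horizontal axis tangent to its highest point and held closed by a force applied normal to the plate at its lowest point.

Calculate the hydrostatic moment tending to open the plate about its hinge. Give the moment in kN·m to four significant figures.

M ≈ 124.4 kN·m

γ = ρg = 1547 × 9.81 / 1000 = 15.17607 kN/m³.
Let θ = 70° be the plate's angle to the horizontal; measure y along the incline from where the plane meets the free surface. Vertical depth h = y·sinθ with sinθ = 0.939693.
The centroid is at the centre, 1.07 m below the top of the plate, so y_c = 0.93 + 1.07 = 2 m and h_c = 2 × 0.939693 = 1.87939 m.
A = π(1.07)² = 3.59681 m².
Resultant F = γ·h_c·A = 15.17607 × 1.87939 × 3.59681 = 102.587 kN.
I_c = πr⁴/4 = π × 1.07⁴/4 = 1.0295 m⁴.
Centre of pressure: y_p = y_c + I_c/(y_c·A) = 2 + 1.0295/(2 × 3.59681) = 2 + 0.143113 = 2.14311 m along the plane.
The resultant acts 1.07 + 0.143113 = 1.21311 m (along the plate) below the hinge at the top edge, so the moment about the hinge is M = F × 1.21311 = 102.587 × 1.21311 = 124.449 kN·m.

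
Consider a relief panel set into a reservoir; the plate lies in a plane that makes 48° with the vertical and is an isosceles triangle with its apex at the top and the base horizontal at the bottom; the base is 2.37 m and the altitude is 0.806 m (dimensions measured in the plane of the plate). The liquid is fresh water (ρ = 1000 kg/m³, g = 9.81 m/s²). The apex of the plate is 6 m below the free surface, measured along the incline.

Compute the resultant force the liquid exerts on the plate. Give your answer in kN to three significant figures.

γ = ρg = 1000 × 9.81 = 9810 N/m³ = 9.81 kN/m³.
The plate makes 48° with the vertical, i.e. θ = 90° − 48° = 42° to the horizontal. Measuring y along the incline from the free-surface line, vertical depth h = y·sinθ with sinθ = 0.669131.
With the apex up, the centroid sits 2h/3 = 2 × 0.806/3 = 0.537333 m below the apex, so y_c = 6 + 0.537333 = 6.53733 m and h_c = 6.53733 × 0.669131 = 4.37433 m.
A = ½ × 2.37 × 0.806 = 0.95511 m².
Resultant F = γ·h_c·A = 9.81 × 4.37433 × 0.95511 = 40.9858 kN.

F ≈ 41.0 kN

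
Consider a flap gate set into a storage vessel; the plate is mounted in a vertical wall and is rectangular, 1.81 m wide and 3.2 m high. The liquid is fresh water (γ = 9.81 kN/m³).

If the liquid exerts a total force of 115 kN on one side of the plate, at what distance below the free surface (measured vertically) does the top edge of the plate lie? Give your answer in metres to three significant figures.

γ = 9.81 kN/m³.
A = 1.81 × 3.2 = 5.792 m².
From F = γ·h_c·A, the centroid depth is h_c = 115/(9.81 × 5.792) = 2.02395 m.
The centroid lies 3.2/2 = 1.6 m below the top edge, so the top edge sits at h_top = 2.02395 − 1.6 = 0.42395 m below the surface.

d_top ≈ 0.424 m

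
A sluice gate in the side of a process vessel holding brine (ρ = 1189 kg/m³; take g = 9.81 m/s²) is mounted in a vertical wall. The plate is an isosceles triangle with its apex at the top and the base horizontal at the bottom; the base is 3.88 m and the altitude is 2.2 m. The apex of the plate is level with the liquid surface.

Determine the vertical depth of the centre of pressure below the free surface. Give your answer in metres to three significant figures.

h_p = 1.65 m

γ = ρg = 1189 × 9.81 / 1000 = 11.66409 kN/m³.
With the apex up, the centroid sits 2h/3 = 2 × 2.2/3 = 1.46667 m below the apex, so the centroid depth is h_c = 1.46667 m.
A = ½ × 3.88 × 2.2 = 4.268 m².
Resultant F = γ·h_c·A = 11.66409 × 1.46667 × 4.268 = 73.0143 kN.
I_c = b·h³/36 = 3.88 × 2.2³/36 = 1.14762 m⁴.
Centre of pressure: y_p = y_c + I_c/(y_c·A) = 1.46667 + 1.14762/(1.46667 × 4.268) = 1.46667 + 0.183333 = 1.65 m along the plane.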